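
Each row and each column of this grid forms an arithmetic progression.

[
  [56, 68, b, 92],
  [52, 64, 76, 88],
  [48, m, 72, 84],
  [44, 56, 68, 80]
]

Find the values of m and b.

m = 60, b = 80

Along each row the entries change by 12 per step; down each column they change by -4.
Row 3: from 48 at column 1, stepping by 12 to column 2 gives 60.
Row 1: from 56 at column 1, stepping by 12 to column 3 gives 80.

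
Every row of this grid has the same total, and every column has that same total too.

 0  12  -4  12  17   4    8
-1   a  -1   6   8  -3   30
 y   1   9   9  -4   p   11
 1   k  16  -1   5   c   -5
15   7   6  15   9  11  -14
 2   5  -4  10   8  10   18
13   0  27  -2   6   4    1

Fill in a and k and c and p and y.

Rows 1 and 5 both sum to 49, so that's the common total.
Row 2: -1 − 1 + 6 + 8 − 3 + 30 = 39, so its missing entry is 49 − 39 = 10.
Column 2: 12 + 10 + 1 + 7 + 5 + 0 = 35, so its missing entry is 49 − 35 = 14.
Column 1: 0 − 1 + 1 + 15 + 2 + 13 = 30, so its missing entry is 49 − 30 = 19.
Row 3: 19 + 1 + 9 + 9 − 4 + 11 = 45, so its missing entry is 49 − 45 = 4.
Row 4: 1 + 14 + 16 − 1 + 5 − 5 = 30, so its missing entry is 49 − 30 = 19.

a = 10, k = 14, c = 19, p = 4, y = 19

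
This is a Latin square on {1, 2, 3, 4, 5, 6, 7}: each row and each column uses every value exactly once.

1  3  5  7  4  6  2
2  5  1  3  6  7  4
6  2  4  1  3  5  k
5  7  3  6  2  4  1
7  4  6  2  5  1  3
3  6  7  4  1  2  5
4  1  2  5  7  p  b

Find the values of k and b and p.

k = 7, b = 6, p = 3

For row 3, column 7: row 3 already has {1, 2, 3, 4, 5, 6}; that leaves 7.
Cell (7,7): column 7 already has {1, 2, 3, 4, 5, 7} → 6.
Cell (7,6): row 7 already has {1, 2, 4, 5, 6, 7} → 3.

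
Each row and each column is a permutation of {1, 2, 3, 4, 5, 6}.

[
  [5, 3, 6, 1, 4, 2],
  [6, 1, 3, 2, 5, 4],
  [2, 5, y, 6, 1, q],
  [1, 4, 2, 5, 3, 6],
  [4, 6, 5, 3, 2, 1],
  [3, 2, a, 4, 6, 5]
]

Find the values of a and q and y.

Cell (6,3): row 6 already has {2, 3, 4, 5, 6} → 1.
At (row 3, col 6): column 6 already has {1, 2, 4, 5, 6}, so the value is 3.
Cell (3,3): row 3 already has {1, 2, 3, 5, 6} → 4.

a = 1, q = 3, y = 4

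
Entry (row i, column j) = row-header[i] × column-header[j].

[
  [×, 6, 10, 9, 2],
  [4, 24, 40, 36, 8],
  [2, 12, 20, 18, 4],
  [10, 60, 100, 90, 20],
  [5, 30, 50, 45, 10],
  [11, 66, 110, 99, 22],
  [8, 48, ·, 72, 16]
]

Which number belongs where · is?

8 × 10 = 80.

80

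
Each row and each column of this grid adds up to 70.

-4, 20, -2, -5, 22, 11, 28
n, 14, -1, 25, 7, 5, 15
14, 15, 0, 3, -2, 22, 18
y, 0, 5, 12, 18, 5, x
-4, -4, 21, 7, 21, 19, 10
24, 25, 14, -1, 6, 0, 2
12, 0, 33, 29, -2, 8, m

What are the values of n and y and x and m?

n = 5, y = 23, x = 7, m = -10

Row 2: 14 − 1 + 25 + 7 + 5 + 15 = 65, so its missing entry is 70 − 65 = 5.
Row 7: 12 + 0 + 33 + 29 − 2 + 8 = 80, so its missing entry is 70 − 80 = -10.
Column 7: 28 + 15 + 18 + 10 + 2 − 10 = 63, so its missing entry is 70 − 63 = 7.
Row 4: 0 + 5 + 12 + 18 + 5 + 7 = 47, so its missing entry is 70 − 47 = 23.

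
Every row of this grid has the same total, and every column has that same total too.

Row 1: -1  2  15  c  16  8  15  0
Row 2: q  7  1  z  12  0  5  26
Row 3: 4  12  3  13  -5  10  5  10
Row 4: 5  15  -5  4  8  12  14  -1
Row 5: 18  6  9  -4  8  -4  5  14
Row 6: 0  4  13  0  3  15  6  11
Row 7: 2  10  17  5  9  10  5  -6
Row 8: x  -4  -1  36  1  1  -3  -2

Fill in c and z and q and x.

c = -3, z = 1, q = 0, x = 24

Rows 3 and 4 both sum to 52, so that's the common total.
Row 1: -1 + 2 + 15 + 16 + 8 + 15 + 0 = 55, so its missing entry is 52 − 55 = -3.
Column 4: -3 + 13 + 4 − 4 + 0 + 5 + 36 = 51, so its missing entry is 52 − 51 = 1.
Row 2: 7 + 1 + 1 + 12 + 0 + 5 + 26 = 52, so its missing entry is 52 − 52 = 0.
Row 8: -4 − 1 + 36 + 1 + 1 − 3 − 2 = 28, so its missing entry is 52 − 28 = 24.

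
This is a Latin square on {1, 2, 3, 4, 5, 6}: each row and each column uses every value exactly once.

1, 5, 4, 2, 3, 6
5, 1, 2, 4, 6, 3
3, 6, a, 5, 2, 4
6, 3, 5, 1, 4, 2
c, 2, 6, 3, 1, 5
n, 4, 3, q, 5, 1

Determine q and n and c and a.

Cell (6,4): column 4 already has {1, 2, 3, 4, 5} → 6.
At (row 5, col 1): row 5 already has {1, 2, 3, 5, 6}, so the value is 4.
For row 6, column 1: row 6 already has {1, 3, 4, 5, 6}; that leaves 2.
Cell (3,3): row 3 already has {2, 3, 4, 5, 6} → 1.

q = 6, n = 2, c = 4, a = 1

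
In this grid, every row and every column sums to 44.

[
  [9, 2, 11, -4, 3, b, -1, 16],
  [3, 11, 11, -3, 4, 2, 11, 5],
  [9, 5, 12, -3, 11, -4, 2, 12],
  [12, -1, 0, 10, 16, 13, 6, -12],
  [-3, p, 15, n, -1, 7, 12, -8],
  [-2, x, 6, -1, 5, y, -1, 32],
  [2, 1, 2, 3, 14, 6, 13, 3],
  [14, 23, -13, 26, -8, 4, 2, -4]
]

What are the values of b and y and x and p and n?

b = 8, y = 8, x = -3, p = 6, n = 16

Column 4: -4 − 3 − 3 + 10 − 1 + 3 + 26 = 28, so its missing entry is 44 − 28 = 16.
Row 1: 9 + 2 + 11 − 4 + 3 − 1 + 16 = 36, so its missing entry is 44 − 36 = 8.
Column 6: 8 + 2 − 4 + 13 + 7 + 6 + 4 = 36, so its missing entry is 44 − 36 = 8.
Row 6: -2 + 6 − 1 + 5 + 8 − 1 + 32 = 47, so its missing entry is 44 − 47 = -3.
Row 5: -3 + 15 + 16 − 1 + 7 + 12 − 8 = 38, so its missing entry is 44 − 38 = 6.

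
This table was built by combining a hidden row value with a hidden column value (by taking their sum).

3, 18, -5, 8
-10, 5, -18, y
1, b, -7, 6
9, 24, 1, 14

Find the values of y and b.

y = -5, b = 16

The difference between any two rows is the same in every column — this is an addition table with the headers hidden.
Row 2 minus row 1 is -18 − (-5) = -13, so its entry in column 4 is 8 + (-13) = -5.
Row 3 minus row 1 is -7 − (-5) = -2, so its entry in column 2 is 18 + (-2) = 16.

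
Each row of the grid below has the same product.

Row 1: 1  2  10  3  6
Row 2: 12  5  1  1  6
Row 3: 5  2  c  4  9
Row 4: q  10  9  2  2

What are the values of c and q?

Rows 1 and 2 each multiply to 360, so every row has product 360.
Row 3: 5×2×4×9 = 360, so the missing entry is 360 ÷ 360 = 1.
Row 4: 10×9×2×2 = 360, so the missing entry is 360 ÷ 360 = 1.

c = 1, q = 1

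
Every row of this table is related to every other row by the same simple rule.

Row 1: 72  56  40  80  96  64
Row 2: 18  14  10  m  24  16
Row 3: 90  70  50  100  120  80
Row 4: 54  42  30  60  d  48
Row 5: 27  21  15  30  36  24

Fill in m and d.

m = 20, d = 72

Each row is a constant multiple of every other row — this is a multiplication table with the headers hidden.
Row 2 is 16/64 = 1/4 times row 1, so its entry in column 4 is 80 × 1/4 = 20.
Row 4 is 48/64 = 3/4 times row 1, so its entry in column 5 is 96 × 3/4 = 72.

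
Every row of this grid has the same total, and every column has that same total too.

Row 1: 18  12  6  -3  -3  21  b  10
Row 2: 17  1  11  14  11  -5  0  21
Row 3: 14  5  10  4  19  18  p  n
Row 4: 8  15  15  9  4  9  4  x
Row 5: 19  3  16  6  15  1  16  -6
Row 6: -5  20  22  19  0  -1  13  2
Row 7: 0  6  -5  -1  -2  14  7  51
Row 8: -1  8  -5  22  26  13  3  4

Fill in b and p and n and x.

b = 9, p = 18, n = -18, x = 6

Rows 2 and 5 both sum to 70, so that's the common total.
Row 4 has 8 + 15 + 15 + 9 + 4 + 9 + 4 = 64; the blank must be 70 − 64 = 6.
Column 8 has 10 + 21 + 6 − 6 + 2 + 51 + 4 = 88; the blank must be 70 − 88 = -18.
Row 3 has 14 + 5 + 10 + 4 + 19 + 18 − 18 = 52; the blank must be 70 − 52 = 18.
Row 1 has 18 + 12 + 6 − 3 − 3 + 21 + 10 = 61; the blank must be 70 − 61 = 9.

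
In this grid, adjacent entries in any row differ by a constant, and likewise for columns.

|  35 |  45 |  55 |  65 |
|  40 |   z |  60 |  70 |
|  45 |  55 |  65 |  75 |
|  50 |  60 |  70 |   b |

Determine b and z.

b = 80, z = 50

Along each row the entries change by 10 per step; down each column they change by 5.
Row 4: from 50 at column 1, stepping by 10 to column 4 gives 80.
Row 2: from 40 at column 1, stepping by 10 to column 2 gives 50.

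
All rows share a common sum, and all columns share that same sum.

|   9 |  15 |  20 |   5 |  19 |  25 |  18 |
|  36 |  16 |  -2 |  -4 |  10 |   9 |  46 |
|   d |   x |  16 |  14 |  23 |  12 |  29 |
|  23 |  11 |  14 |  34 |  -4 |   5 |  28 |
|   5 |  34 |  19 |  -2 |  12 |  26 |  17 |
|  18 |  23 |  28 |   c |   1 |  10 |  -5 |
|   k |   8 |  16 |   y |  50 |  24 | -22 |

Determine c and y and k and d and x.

Rows 1 and 2 both sum to 111, so that's the common total.
The known cells in column 2 total 107, leaving 111 − 107 = 4 for the blank.
The known cells in row 3 total 98, leaving 111 − 98 = 13 for the blank.
The known cells in column 1 total 104, leaving 111 − 104 = 7 for the blank.
The known cells in row 6 total 75, leaving 111 − 75 = 36 for the blank.
The known cells in row 7 total 83, leaving 111 − 83 = 28 for the blank.

c = 36, y = 28, k = 7, d = 13, x = 4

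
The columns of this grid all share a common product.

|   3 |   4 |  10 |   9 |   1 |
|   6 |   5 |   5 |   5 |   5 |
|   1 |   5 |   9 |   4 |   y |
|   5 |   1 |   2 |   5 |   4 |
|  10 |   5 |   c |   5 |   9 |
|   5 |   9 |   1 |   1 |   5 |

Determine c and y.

c = 5, y = 5

Columns 1 and 2 each multiply to 4500, so every column has product 4500.
Column 3: 10×5×9×2×1 = 900, so the missing entry is 4500 ÷ 900 = 5.
Column 5: 1×5×4×9×5 = 900, so the missing entry is 4500 ÷ 900 = 5.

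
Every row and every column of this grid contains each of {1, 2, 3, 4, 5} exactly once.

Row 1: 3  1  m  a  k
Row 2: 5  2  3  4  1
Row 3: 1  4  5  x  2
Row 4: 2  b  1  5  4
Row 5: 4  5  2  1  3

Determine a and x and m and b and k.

For row 1, column 5: column 5 already has {1, 2, 3, 4}; that leaves 5.
For row 4, column 2: row 4 already has {1, 2, 4, 5}; that leaves 3.
For row 3, column 4: row 3 already has {1, 2, 4, 5}; that leaves 3.
For row 1, column 4: column 4 already has {1, 3, 4, 5}; that leaves 2.
At (row 1, col 3): row 1 already has {1, 2, 3, 5}, so the value is 4.

a = 2, x = 3, m = 4, b = 3, k = 5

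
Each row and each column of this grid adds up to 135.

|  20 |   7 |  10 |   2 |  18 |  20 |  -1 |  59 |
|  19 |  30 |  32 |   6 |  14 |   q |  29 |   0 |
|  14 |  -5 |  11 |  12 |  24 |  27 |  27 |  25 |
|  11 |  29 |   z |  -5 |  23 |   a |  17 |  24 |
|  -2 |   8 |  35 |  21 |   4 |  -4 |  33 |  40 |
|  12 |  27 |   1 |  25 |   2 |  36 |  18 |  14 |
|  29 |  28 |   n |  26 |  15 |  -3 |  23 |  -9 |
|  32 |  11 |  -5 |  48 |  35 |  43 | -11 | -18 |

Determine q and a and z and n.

q = 5, a = 11, z = 25, n = 26

Row 7: 29 + 28 + 26 + 15 − 3 + 23 − 9 = 109, so its missing entry is 135 − 109 = 26.
Column 3: 10 + 32 + 11 + 35 + 1 + 26 − 5 = 110, so its missing entry is 135 − 110 = 25.
Row 4: 11 + 29 + 25 − 5 + 23 + 17 + 24 = 124, so its missing entry is 135 − 124 = 11.
Row 2: 19 + 30 + 32 + 6 + 14 + 29 + 0 = 130, so its missing entry is 135 − 130 = 5.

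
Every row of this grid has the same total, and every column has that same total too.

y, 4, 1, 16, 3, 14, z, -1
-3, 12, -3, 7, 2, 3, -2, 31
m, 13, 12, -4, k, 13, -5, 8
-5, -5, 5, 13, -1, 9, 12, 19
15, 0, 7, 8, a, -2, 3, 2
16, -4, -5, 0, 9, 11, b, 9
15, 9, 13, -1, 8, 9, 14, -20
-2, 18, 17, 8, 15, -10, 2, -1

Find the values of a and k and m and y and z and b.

a = 14, k = -3, m = 13, y = -2, z = 12, b = 11

Rows 2 and 4 both sum to 47, so that's the common total.
Row 5: 15 + 0 + 7 + 8 − 2 + 3 + 2 = 33, so its missing entry is 47 − 33 = 14.
Column 5: 3 + 2 − 1 + 14 + 9 + 8 + 15 = 50, so its missing entry is 47 − 50 = -3.
Row 3: 13 + 12 − 4 − 3 + 13 − 5 + 8 = 34, so its missing entry is 47 − 34 = 13.
Column 1: -3 + 13 − 5 + 15 + 16 + 15 − 2 = 49, so its missing entry is 47 − 49 = -2.
Row 1: -2 + 4 + 1 + 16 + 3 + 14 − 1 = 35, so its missing entry is 47 − 35 = 12.
Row 6: 16 − 4 − 5 + 0 + 9 + 11 + 9 = 36, so its missing entry is 47 − 36 = 11.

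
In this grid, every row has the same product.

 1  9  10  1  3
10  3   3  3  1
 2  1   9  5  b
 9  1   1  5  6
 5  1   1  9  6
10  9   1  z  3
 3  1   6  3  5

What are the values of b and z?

b = 3, z = 1

Rows 1 and 4 each multiply to 270, so every row has product 270.
Row 3: 2×1×9×5 = 90, so the missing entry is 270 ÷ 90 = 3.
Row 6: 10×9×1×3 = 270, so the missing entry is 270 ÷ 270 = 1.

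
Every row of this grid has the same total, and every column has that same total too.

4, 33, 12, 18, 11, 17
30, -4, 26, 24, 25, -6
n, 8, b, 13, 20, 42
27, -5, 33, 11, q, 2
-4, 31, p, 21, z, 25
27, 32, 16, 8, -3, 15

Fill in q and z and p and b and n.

Rows 1 and 2 both sum to 95, so that's the common total.
Row 4: 27 − 5 + 33 + 11 + 2 = 68, so its missing entry is 95 − 68 = 27.
Column 5: 11 + 25 + 20 + 27 − 3 = 80, so its missing entry is 95 − 80 = 15.
Column 1: 4 + 30 + 27 − 4 + 27 = 84, so its missing entry is 95 − 84 = 11.
Row 5: -4 + 31 + 21 + 15 + 25 = 88, so its missing entry is 95 − 88 = 7.
Row 3: 11 + 8 + 13 + 20 + 42 = 94, so its missing entry is 95 − 94 = 1.

q = 27, z = 15, p = 7, b = 1, n = 11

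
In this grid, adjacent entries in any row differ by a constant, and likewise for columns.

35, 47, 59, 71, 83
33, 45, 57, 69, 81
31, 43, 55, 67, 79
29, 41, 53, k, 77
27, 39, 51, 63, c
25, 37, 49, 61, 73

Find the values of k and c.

Along each row the entries change by 12 per step; down each column they change by -2.
Row 4: from 29 at column 1, stepping by 12 to column 4 gives 65.
Row 5: from 27 at column 1, stepping by 12 to column 5 gives 75.

k = 65, c = 75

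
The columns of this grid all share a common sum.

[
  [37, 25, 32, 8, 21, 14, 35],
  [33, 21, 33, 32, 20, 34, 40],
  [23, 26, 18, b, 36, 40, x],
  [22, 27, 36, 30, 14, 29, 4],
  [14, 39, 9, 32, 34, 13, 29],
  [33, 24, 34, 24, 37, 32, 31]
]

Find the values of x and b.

The complete columns each total 162.
Column 7 is missing 162 − 139 = 23 (since 35 + 40 + 4 + 29 + 31 = 139).
Column 4 is missing 162 − 126 = 36 (since 8 + 32 + 30 + 32 + 24 = 126).

x = 23, b = 36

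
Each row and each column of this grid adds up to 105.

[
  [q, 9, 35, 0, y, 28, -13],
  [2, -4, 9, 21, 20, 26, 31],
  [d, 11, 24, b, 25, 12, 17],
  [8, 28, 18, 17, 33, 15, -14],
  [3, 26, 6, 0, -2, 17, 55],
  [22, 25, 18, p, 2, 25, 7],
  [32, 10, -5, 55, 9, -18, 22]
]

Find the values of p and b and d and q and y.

p = 6, b = 6, d = 10, q = 28, y = 18

The known cells in column 5 total 87, leaving 105 − 87 = 18 for the blank.
The known cells in row 1 total 77, leaving 105 − 77 = 28 for the blank.
The known cells in column 1 total 95, leaving 105 − 95 = 10 for the blank.
The known cells in row 3 total 99, leaving 105 − 99 = 6 for the blank.
The known cells in row 6 total 99, leaving 105 − 99 = 6 for the blank.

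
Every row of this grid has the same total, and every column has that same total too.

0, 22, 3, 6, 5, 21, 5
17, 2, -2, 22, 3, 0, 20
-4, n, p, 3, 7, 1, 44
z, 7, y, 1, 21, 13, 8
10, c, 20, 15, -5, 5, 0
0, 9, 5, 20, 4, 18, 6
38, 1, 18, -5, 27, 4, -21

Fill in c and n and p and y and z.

Rows 1 and 2 both sum to 62, so that's the common total.
Column 1 has 0 + 17 − 4 + 10 + 0 + 38 = 61; the blank must be 62 − 61 = 1.
Row 4 has 1 + 7 + 1 + 21 + 13 + 8 = 51; the blank must be 62 − 51 = 11.
Column 3 has 3 − 2 + 11 + 20 + 5 + 18 = 55; the blank must be 62 − 55 = 7.
Row 3 has -4 + 7 + 3 + 7 + 1 + 44 = 58; the blank must be 62 − 58 = 4.
Row 5 has 10 + 20 + 15 − 5 + 5 + 0 = 45; the blank must be 62 − 45 = 17.

c = 17, n = 4, p = 7, y = 11, z = 1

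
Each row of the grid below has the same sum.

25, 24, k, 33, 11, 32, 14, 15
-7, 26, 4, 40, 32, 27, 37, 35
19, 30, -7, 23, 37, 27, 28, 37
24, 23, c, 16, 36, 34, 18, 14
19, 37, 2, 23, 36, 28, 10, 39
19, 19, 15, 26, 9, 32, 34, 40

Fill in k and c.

k = 40, c = 29

Rows 2 and 6 both add up to 194, so every row sums to 194.
Row 1: 25 + 24 + 33 + 11 + 32 + 14 + 15 = 154, so the missing entry is 194 − 154 = 40.
Row 4: 24 + 23 + 16 + 36 + 34 + 18 + 14 = 165, so the missing entry is 194 − 165 = 29.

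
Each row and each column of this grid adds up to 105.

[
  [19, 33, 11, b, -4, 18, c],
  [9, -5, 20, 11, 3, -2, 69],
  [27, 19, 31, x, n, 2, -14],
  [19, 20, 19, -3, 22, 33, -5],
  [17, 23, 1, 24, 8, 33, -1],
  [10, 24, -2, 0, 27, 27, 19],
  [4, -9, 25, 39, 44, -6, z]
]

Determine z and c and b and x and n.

z = 8, c = 29, b = -1, x = 35, n = 5

Column 5 has -4 + 3 + 22 + 8 + 27 + 44 = 100; the blank must be 105 − 100 = 5.
Row 3 has 27 + 19 + 31 + 5 + 2 − 14 = 70; the blank must be 105 − 70 = 35.
Column 4 has 11 + 35 − 3 + 24 + 0 + 39 = 106; the blank must be 105 − 106 = -1.
Row 1 has 19 + 33 + 11 − 1 − 4 + 18 = 76; the blank must be 105 − 76 = 29.
Row 7 has 4 − 9 + 25 + 39 + 44 − 6 = 97; the blank must be 105 − 97 = 8.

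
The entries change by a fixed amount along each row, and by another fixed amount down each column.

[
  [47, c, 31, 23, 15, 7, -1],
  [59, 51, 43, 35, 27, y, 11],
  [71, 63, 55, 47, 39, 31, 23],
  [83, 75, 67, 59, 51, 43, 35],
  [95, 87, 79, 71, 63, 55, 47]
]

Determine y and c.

Along each row the entries change by -8 per step; down each column they change by 12.
Row 2: from 59 at column 1, stepping by -8 to column 6 gives 19.
Row 1: from 47 at column 1, stepping by -8 to column 2 gives 39.

y = 19, c = 39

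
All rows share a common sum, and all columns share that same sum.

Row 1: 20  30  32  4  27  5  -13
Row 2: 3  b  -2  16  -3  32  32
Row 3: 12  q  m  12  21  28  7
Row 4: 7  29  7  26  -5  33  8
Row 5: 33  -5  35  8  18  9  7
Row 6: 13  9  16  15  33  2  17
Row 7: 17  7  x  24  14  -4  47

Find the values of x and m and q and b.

Rows 1 and 4 both sum to 105, so that's the common total.
Row 2 has 3 − 2 + 16 − 3 + 32 + 32 = 78; the blank must be 105 − 78 = 27.
Row 7 has 17 + 7 + 24 + 14 − 4 + 47 = 105; the blank must be 105 − 105 = 0.
Column 2 has 30 + 27 + 29 − 5 + 9 + 7 = 97; the blank must be 105 − 97 = 8.
Row 3 has 12 + 8 + 12 + 21 + 28 + 7 = 88; the blank must be 105 − 88 = 17.

x = 0, m = 17, q = 8, b = 27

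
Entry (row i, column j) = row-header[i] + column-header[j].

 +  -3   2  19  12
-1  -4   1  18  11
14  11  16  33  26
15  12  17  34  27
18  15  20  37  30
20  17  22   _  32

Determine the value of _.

20 + 19 = 39.

39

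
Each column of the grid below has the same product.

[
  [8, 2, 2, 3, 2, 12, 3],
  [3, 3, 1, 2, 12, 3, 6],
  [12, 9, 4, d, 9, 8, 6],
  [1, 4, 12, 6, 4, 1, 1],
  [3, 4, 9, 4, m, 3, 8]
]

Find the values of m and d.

Columns 2 and 6 each multiply to 864, so every column has product 864.
Column 5: 2×12×9×4 = 864, so the missing entry is 864 ÷ 864 = 1.
Column 4: 3×2×6×4 = 144, so the missing entry is 864 ÷ 144 = 6.

m = 1, d = 6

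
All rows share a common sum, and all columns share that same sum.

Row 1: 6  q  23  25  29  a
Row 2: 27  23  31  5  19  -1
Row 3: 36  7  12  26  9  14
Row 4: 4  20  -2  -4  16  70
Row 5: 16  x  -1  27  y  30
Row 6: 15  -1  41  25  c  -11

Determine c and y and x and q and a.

c = 35, y = -4, x = 36, q = 19, a = 2

Rows 2 and 3 both sum to 104, so that's the common total.
The known cells in row 6 total 69, leaving 104 − 69 = 35 for the blank.
The known cells in column 5 total 108, leaving 104 − 108 = -4 for the blank.
The known cells in column 6 total 102, leaving 104 − 102 = 2 for the blank.
The known cells in row 1 total 85, leaving 104 − 85 = 19 for the blank.
The known cells in row 5 total 68, leaving 104 − 68 = 36 for the blank.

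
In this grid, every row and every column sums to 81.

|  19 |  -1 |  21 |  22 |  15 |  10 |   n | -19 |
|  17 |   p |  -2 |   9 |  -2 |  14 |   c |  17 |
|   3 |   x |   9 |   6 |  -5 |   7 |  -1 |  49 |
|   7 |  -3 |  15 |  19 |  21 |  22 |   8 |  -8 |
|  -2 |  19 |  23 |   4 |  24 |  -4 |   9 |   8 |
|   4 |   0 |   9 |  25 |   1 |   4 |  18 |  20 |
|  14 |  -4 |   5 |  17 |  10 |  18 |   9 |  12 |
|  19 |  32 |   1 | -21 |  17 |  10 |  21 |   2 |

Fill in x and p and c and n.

Row 3 has 3 + 9 + 6 − 5 + 7 − 1 + 49 = 68; the blank must be 81 − 68 = 13.
Column 2 has -1 + 13 − 3 + 19 + 0 − 4 + 32 = 56; the blank must be 81 − 56 = 25.
Row 2 has 17 + 25 − 2 + 9 − 2 + 14 + 17 = 78; the blank must be 81 − 78 = 3.
Row 1 has 19 − 1 + 21 + 22 + 15 + 10 − 19 = 67; the blank must be 81 − 67 = 14.

x = 13, p = 25, c = 3, n = 14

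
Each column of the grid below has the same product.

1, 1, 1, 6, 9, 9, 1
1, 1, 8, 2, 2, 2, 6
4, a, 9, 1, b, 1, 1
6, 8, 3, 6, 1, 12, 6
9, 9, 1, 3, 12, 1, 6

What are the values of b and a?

b = 1, a = 3

Columns 1 and 3 each multiply to 216, so every column has product 216.
Column 5: 9×2×1×12 = 216, so the missing entry is 216 ÷ 216 = 1.
Column 2: 1×1×8×9 = 72, so the missing entry is 216 ÷ 72 = 3.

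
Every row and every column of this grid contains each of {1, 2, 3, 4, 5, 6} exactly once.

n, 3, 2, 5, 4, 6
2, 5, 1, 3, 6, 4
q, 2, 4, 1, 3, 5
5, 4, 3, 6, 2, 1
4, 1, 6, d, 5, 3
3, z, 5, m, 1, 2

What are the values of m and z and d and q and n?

At (row 1, col 1): row 1 already has {2, 3, 4, 5, 6}, so the value is 1.
At (row 5, col 4): row 5 already has {1, 3, 4, 5, 6}, so the value is 2.
For row 3, column 1: row 3 already has {1, 2, 3, 4, 5}; that leaves 6.
For row 6, column 2: column 2 already has {1, 2, 3, 4, 5}; that leaves 6.
For row 6, column 4: row 6 already has {1, 2, 3, 5, 6}; that leaves 4.

m = 4, z = 6, d = 2, q = 6, n = 1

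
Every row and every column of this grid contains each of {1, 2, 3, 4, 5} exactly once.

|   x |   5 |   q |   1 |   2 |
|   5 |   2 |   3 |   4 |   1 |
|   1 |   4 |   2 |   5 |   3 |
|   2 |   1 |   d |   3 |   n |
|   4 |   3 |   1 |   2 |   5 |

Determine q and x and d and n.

q = 4, x = 3, d = 5, n = 4

For row 1, column 1: column 1 already has {1, 2, 4, 5}; that leaves 3.
At (row 1, col 3): row 1 already has {1, 2, 3, 5}, so the value is 4.
Cell (4,5): column 5 already has {1, 2, 3, 5} → 4.
At (row 4, col 3): row 4 already has {1, 2, 3, 4}, so the value is 5.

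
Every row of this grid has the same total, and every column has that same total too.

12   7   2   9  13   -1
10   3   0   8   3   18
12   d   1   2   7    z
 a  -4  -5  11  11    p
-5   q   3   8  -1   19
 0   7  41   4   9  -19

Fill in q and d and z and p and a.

q = 18, d = 11, z = 9, p = 16, a = 13

Rows 1 and 2 both sum to 42, so that's the common total.
The known cells in column 1 total 29, leaving 42 − 29 = 13 for the blank.
The known cells in row 5 total 24, leaving 42 − 24 = 18 for the blank.
The known cells in column 2 total 31, leaving 42 − 31 = 11 for the blank.
The known cells in row 3 total 33, leaving 42 − 33 = 9 for the blank.
The known cells in row 4 total 26, leaving 42 − 26 = 16 for the blank.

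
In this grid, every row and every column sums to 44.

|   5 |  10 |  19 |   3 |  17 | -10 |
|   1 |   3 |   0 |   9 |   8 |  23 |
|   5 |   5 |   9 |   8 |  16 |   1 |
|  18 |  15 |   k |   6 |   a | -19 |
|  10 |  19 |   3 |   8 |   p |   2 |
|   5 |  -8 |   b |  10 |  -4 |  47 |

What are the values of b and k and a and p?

Row 5 has 10 + 19 + 3 + 8 + 2 = 42; the blank must be 44 − 42 = 2.
Column 5 has 17 + 8 + 16 + 2 − 4 = 39; the blank must be 44 − 39 = 5.
Row 4 has 18 + 15 + 6 + 5 − 19 = 25; the blank must be 44 − 25 = 19.
Row 6 has 5 − 8 + 10 − 4 + 47 = 50; the blank must be 44 − 50 = -6.

b = -6, k = 19, a = 5, p = 2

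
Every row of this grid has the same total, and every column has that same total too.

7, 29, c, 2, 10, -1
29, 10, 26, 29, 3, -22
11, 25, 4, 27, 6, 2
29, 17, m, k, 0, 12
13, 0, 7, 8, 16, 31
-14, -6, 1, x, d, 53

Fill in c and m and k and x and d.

Rows 2 and 3 both sum to 75, so that's the common total.
Column 5 has 10 + 3 + 6 + 0 + 16 = 35; the blank must be 75 − 35 = 40.
Row 1 has 7 + 29 + 2 + 10 − 1 = 47; the blank must be 75 − 47 = 28.
Row 6 has -14 − 6 + 1 + 40 + 53 = 74; the blank must be 75 − 74 = 1.
Column 4 has 2 + 29 + 27 + 8 + 1 = 67; the blank must be 75 − 67 = 8.
Row 4 has 29 + 17 + 8 + 0 + 12 = 66; the blank must be 75 − 66 = 9.

c = 28, m = 9, k = 8, x = 1, d = 40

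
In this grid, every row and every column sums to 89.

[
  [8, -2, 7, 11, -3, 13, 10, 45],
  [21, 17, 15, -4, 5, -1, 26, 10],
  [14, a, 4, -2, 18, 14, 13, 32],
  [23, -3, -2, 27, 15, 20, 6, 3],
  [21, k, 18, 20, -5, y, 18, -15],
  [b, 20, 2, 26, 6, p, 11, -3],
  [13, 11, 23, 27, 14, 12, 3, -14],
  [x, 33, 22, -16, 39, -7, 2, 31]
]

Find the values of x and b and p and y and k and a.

The known cells in row 3 total 93, leaving 89 − 93 = -4 for the blank.
The known cells in row 8 total 104, leaving 89 − 104 = -15 for the blank.
The known cells in column 1 total 85, leaving 89 − 85 = 4 for the blank.
The known cells in row 6 total 66, leaving 89 − 66 = 23 for the blank.
The known cells in column 6 total 74, leaving 89 − 74 = 15 for the blank.
The known cells in row 5 total 72, leaving 89 − 72 = 17 for the blank.

x = -15, b = 4, p = 23, y = 15, k = 17, a = -4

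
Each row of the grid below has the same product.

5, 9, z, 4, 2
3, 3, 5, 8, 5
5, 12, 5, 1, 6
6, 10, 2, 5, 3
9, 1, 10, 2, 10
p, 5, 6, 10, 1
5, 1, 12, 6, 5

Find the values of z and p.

z = 5, p = 6

Rows 4 and 7 each multiply to 1800, so every row has product 1800.
Row 1: 5×9×4×2 = 360, so the missing entry is 1800 ÷ 360 = 5.
Row 6: 5×6×10×1 = 300, so the missing entry is 1800 ÷ 300 = 6.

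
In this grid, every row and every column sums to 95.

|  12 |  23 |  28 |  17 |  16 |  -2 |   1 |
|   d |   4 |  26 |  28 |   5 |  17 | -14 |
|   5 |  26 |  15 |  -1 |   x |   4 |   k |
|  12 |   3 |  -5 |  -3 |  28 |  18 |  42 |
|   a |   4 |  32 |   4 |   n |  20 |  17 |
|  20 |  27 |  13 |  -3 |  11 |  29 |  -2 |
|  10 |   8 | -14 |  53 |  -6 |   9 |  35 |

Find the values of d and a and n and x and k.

d = 29, a = 7, n = 11, x = 30, k = 16

The known cells in column 7 total 79, leaving 95 − 79 = 16 for the blank.
The known cells in row 3 total 65, leaving 95 − 65 = 30 for the blank.
The known cells in column 5 total 84, leaving 95 − 84 = 11 for the blank.
The known cells in row 5 total 88, leaving 95 − 88 = 7 for the blank.
The known cells in row 2 total 66, leaving 95 − 66 = 29 for the blank.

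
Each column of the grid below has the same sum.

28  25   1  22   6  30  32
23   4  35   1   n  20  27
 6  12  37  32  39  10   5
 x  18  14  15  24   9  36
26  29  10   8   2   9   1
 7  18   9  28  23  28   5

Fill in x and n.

x = 16, n = 12

Columns 3 and 7 both add up to 106, so every column sums to 106.
Column 1: 28 + 23 + 6 + 26 + 7 = 90, so the missing entry is 106 − 90 = 16.
Column 5: 6 + 39 + 24 + 2 + 23 = 94, so the missing entry is 106 − 94 = 12.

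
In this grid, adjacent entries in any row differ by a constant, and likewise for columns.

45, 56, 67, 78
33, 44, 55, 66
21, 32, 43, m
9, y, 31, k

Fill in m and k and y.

m = 54, k = 42, y = 20

Along each row the entries change by 11 per step; down each column they change by -12.
Row 3: from 21 at column 1, stepping by 11 to column 4 gives 54.
Row 4: from 9 at column 1, stepping by 11 to column 4 gives 42.
Row 4: from 9 at column 1, stepping by 11 to column 2 gives 20.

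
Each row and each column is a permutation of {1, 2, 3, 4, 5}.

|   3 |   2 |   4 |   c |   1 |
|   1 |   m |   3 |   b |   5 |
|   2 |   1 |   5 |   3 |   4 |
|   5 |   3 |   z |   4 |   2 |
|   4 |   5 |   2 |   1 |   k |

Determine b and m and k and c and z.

At (row 5, col 5): row 5 already has {1, 2, 4, 5}, so the value is 3.
Cell (2,2): column 2 already has {1, 2, 3, 5} → 4.
Cell (1,4): row 1 already has {1, 2, 3, 4} → 5.
Cell (4,3): row 4 already has {2, 3, 4, 5} → 1.
For row 2, column 4: row 2 already has {1, 3, 4, 5}; that leaves 2.

b = 2, m = 4, k = 3, c = 5, z = 1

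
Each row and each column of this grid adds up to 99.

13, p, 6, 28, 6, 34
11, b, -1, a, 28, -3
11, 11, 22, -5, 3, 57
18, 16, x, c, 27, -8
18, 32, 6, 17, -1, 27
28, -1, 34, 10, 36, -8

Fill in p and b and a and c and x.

p = 12, b = 29, a = 35, c = 14, x = 32

Row 1: 13 + 6 + 28 + 6 + 34 = 87, so its missing entry is 99 − 87 = 12.
Column 2: 12 + 11 + 16 + 32 − 1 = 70, so its missing entry is 99 − 70 = 29.
Column 3: 6 − 1 + 22 + 6 + 34 = 67, so its missing entry is 99 − 67 = 32.
Row 4: 18 + 16 + 32 + 27 − 8 = 85, so its missing entry is 99 − 85 = 14.
Row 2: 11 + 29 − 1 + 28 − 3 = 64, so its missing entry is 99 − 64 = 35.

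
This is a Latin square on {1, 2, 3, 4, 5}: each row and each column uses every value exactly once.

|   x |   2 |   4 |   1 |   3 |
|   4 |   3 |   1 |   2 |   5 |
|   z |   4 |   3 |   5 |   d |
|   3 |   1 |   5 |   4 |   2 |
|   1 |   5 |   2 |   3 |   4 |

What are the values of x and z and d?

x = 5, z = 2, d = 1

Cell (3,5): column 5 already has {2, 3, 4, 5} → 1.
At (row 3, col 1): row 3 already has {1, 3, 4, 5}, so the value is 2.
At (row 1, col 1): row 1 already has {1, 2, 3, 4}, so the value is 5.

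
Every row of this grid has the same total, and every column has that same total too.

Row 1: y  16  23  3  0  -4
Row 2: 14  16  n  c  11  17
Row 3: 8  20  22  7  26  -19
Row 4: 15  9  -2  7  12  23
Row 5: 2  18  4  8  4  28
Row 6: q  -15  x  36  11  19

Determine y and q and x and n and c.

Rows 3 and 4 both sum to 64, so that's the common total.
Row 1: 16 + 23 + 3 + 0 − 4 = 38, so its missing entry is 64 − 38 = 26.
Column 1: 26 + 14 + 8 + 15 + 2 = 65, so its missing entry is 64 − 65 = -1.
Column 4: 3 + 7 + 7 + 8 + 36 = 61, so its missing entry is 64 − 61 = 3.
Row 2: 14 + 16 + 3 + 11 + 17 = 61, so its missing entry is 64 − 61 = 3.
Row 6: -1 − 15 + 36 + 11 + 19 = 50, so its missing entry is 64 − 50 = 14.

y = 26, q = -1, x = 14, n = 3, c = 3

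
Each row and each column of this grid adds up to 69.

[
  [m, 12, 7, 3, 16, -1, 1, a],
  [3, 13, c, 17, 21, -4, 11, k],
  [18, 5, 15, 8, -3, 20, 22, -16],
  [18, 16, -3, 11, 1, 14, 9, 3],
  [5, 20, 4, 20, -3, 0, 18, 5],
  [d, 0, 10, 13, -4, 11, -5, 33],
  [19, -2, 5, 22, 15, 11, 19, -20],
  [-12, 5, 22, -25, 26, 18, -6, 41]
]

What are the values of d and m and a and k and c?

d = 11, m = 7, a = 24, k = -1, c = 9

Column 3 has 7 + 15 − 3 + 4 + 10 + 5 + 22 = 60; the blank must be 69 − 60 = 9.
Row 2 has 3 + 13 + 9 + 17 + 21 − 4 + 11 = 70; the blank must be 69 − 70 = -1.
Column 8 has -1 − 16 + 3 + 5 + 33 − 20 + 41 = 45; the blank must be 69 − 45 = 24.
Row 1 has 12 + 7 + 3 + 16 − 1 + 1 + 24 = 62; the blank must be 69 − 62 = 7.
Row 6 has 0 + 10 + 13 − 4 + 11 − 5 + 33 = 58; the blank must be 69 − 58 = 11.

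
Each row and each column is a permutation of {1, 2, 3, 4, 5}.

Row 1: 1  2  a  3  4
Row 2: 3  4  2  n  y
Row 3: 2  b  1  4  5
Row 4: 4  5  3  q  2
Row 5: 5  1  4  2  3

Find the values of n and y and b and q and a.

At (row 3, col 2): row 3 already has {1, 2, 4, 5}, so the value is 3.
For row 2, column 5: column 5 already has {2, 3, 4, 5}; that leaves 1.
At (row 1, col 3): row 1 already has {1, 2, 3, 4}, so the value is 5.
For row 4, column 4: row 4 already has {2, 3, 4, 5}; that leaves 1.
At (row 2, col 4): row 2 already has {1, 2, 3, 4}, so the value is 5.

n = 5, y = 1, b = 3, q = 1, a = 5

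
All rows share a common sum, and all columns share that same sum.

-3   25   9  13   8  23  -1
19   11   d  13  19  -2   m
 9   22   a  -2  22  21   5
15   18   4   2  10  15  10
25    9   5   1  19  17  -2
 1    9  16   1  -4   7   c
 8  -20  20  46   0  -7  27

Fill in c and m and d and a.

c = 44, m = -9, d = 23, a = -3

Rows 1 and 4 both sum to 74, so that's the common total.
The known cells in row 6 total 30, leaving 74 − 30 = 44 for the blank.
The known cells in column 7 total 83, leaving 74 − 83 = -9 for the blank.
The known cells in row 2 total 51, leaving 74 − 51 = 23 for the blank.
The known cells in row 3 total 77, leaving 74 − 77 = -3 for the blank.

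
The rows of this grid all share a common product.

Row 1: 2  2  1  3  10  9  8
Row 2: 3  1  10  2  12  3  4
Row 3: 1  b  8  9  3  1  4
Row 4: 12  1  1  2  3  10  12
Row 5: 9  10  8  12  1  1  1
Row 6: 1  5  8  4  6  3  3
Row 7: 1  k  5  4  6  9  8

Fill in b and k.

Rows 2 and 5 each multiply to 8640, so every row has product 8640.
Row 3: 1×8×9×3×1×4 = 864, so the missing entry is 8640 ÷ 864 = 10.
Row 7: 1×5×4×6×9×8 = 8640, so the missing entry is 8640 ÷ 8640 = 1.

b = 10, k = 1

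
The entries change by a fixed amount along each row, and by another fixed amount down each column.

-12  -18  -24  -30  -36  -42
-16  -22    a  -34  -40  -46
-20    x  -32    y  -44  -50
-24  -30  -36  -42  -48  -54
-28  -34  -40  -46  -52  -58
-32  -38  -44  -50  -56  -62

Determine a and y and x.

a = -28, y = -38, x = -26

Along each row the entries change by -6 per step; down each column they change by -4.
Row 2: from -16 at column 1, stepping by -6 to column 3 gives -28.
Row 3: from -20 at column 1, stepping by -6 to column 4 gives -38.
Row 3: from -20 at column 1, stepping by -6 to column 2 gives -26.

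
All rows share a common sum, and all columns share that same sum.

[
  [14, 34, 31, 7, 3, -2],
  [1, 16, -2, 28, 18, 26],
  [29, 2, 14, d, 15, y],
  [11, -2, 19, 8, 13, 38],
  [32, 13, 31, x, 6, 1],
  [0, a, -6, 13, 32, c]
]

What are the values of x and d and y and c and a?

x = 4, d = 27, y = 0, c = 24, a = 24

Rows 1 and 2 both sum to 87, so that's the common total.
Row 5 has 32 + 13 + 31 + 6 + 1 = 83; the blank must be 87 − 83 = 4.
Column 2 has 34 + 16 + 2 − 2 + 13 = 63; the blank must be 87 − 63 = 24.
Row 6 has 0 + 24 − 6 + 13 + 32 = 63; the blank must be 87 − 63 = 24.
Column 4 has 7 + 28 + 8 + 4 + 13 = 60; the blank must be 87 − 60 = 27.
Row 3 has 29 + 2 + 14 + 27 + 15 = 87; the blank must be 87 − 87 = 0.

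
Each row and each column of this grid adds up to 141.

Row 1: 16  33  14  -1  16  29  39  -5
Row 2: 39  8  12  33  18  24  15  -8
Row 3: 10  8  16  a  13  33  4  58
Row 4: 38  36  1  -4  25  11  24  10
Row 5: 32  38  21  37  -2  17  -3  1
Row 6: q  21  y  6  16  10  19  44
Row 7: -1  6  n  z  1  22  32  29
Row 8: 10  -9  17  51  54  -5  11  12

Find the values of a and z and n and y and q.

The known cells in row 3 total 142, leaving 141 − 142 = -1 for the blank.
The known cells in column 1 total 144, leaving 141 − 144 = -3 for the blank.
The known cells in column 4 total 121, leaving 141 − 121 = 20 for the blank.
The known cells in row 7 total 109, leaving 141 − 109 = 32 for the blank.
The known cells in row 6 total 113, leaving 141 − 113 = 28 for the blank.

a = -1, z = 20, n = 32, y = 28, q = -3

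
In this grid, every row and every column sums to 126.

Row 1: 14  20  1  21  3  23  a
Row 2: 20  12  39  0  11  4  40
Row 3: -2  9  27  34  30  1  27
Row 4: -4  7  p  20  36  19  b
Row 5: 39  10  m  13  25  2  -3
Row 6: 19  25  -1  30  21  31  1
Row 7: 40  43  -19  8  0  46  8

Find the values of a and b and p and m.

Row 5: 39 + 10 + 13 + 25 + 2 − 3 = 86, so its missing entry is 126 − 86 = 40.
Column 3: 1 + 39 + 27 + 40 − 1 − 19 = 87, so its missing entry is 126 − 87 = 39.
Row 4: -4 + 7 + 39 + 20 + 36 + 19 = 117, so its missing entry is 126 − 117 = 9.
Row 1: 14 + 20 + 1 + 21 + 3 + 23 = 82, so its missing entry is 126 − 82 = 44.

a = 44, b = 9, p = 39, m = 40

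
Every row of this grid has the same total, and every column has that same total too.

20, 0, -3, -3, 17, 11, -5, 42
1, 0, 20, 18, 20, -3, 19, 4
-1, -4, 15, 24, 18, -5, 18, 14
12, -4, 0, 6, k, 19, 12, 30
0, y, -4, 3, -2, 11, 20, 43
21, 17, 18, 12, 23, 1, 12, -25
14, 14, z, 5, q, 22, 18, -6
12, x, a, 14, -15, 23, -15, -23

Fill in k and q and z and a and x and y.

Rows 1 and 2 both sum to 79, so that's the common total.
The known cells in row 4 total 75, leaving 79 − 75 = 4 for the blank.
The known cells in column 5 total 65, leaving 79 − 65 = 14 for the blank.
The known cells in row 7 total 81, leaving 79 − 81 = -2 for the blank.
The known cells in column 3 total 44, leaving 79 − 44 = 35 for the blank.
The known cells in row 8 total 31, leaving 79 − 31 = 48 for the blank.
The known cells in row 5 total 71, leaving 79 − 71 = 8 for the blank.

k = 4, q = 14, z = -2, a = 35, x = 48, y = 8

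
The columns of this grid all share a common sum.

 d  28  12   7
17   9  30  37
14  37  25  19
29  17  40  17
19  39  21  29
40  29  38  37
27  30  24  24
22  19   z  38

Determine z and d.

The complete columns each total 208.
Column 3 is missing 208 − 190 = 18 (since 12 + 30 + 25 + 40 + 21 + 38 + 24 = 190).
Column 1 is missing 208 − 168 = 40 (since 17 + 14 + 29 + 19 + 40 + 27 + 22 = 168).

z = 18, d = 40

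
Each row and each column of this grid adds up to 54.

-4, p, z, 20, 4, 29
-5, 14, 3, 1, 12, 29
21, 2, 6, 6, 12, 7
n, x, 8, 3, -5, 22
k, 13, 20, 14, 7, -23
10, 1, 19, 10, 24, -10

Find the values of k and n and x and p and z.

k = 23, n = 9, x = 17, p = 7, z = -2

The known cells in row 5 total 31, leaving 54 − 31 = 23 for the blank.
The known cells in column 1 total 45, leaving 54 − 45 = 9 for the blank.
The known cells in row 4 total 37, leaving 54 − 37 = 17 for the blank.
The known cells in column 2 total 47, leaving 54 − 47 = 7 for the blank.
The known cells in row 1 total 56, leaving 54 − 56 = -2 for the blank.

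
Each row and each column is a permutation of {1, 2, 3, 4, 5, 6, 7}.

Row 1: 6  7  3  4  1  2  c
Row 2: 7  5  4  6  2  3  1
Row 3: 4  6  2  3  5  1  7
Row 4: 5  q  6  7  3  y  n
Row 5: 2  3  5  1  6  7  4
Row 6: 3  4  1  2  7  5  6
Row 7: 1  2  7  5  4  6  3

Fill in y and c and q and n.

y = 4, c = 5, q = 1, n = 2

Cell (4,2): column 2 already has {2, 3, 4, 5, 6, 7} → 1.
For row 1, column 7: row 1 already has {1, 2, 3, 4, 6, 7}; that leaves 5.
For row 4, column 6: column 6 already has {1, 2, 3, 5, 6, 7}; that leaves 4.
At (row 4, col 7): row 4 already has {1, 3, 4, 5, 6, 7}, so the value is 2.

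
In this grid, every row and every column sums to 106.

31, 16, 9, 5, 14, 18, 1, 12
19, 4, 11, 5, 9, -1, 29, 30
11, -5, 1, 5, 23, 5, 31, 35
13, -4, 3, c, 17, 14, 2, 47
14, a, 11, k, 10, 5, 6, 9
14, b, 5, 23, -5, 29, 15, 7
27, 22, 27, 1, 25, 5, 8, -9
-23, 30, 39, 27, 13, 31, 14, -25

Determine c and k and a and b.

Row 4: 13 − 4 + 3 + 17 + 14 + 2 + 47 = 92, so its missing entry is 106 − 92 = 14.
Row 6: 14 + 5 + 23 − 5 + 29 + 15 + 7 = 88, so its missing entry is 106 − 88 = 18.
Column 2: 16 + 4 − 5 − 4 + 18 + 22 + 30 = 81, so its missing entry is 106 − 81 = 25.
Row 5: 14 + 25 + 11 + 10 + 5 + 6 + 9 = 80, so its missing entry is 106 − 80 = 26.

c = 14, k = 26, a = 25, b = 18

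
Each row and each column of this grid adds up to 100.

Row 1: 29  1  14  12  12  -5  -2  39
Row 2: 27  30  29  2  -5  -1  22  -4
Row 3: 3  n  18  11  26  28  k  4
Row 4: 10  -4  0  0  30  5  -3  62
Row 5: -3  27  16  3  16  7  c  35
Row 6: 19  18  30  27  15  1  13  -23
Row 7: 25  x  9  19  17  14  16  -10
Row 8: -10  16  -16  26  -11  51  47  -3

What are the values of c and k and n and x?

Row 7: 25 + 9 + 19 + 17 + 14 + 16 − 10 = 90, so its missing entry is 100 − 90 = 10.
Row 5: -3 + 27 + 16 + 3 + 16 + 7 + 35 = 101, so its missing entry is 100 − 101 = -1.
Column 7: -2 + 22 − 3 − 1 + 13 + 16 + 47 = 92, so its missing entry is 100 − 92 = 8.
Row 3: 3 + 18 + 11 + 26 + 28 + 8 + 4 = 98, so its missing entry is 100 − 98 = 2.

c = -1, k = 8, n = 2, x = 10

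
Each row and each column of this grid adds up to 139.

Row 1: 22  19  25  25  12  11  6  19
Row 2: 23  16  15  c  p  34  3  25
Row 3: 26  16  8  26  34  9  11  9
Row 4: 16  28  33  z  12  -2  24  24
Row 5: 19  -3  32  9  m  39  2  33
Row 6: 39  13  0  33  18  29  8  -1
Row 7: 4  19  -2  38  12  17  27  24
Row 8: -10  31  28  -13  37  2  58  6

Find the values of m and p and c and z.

m = 8, p = 6, c = 17, z = 4

The known cells in row 5 total 131, leaving 139 − 131 = 8 for the blank.
The known cells in row 4 total 135, leaving 139 − 135 = 4 for the blank.
The known cells in column 4 total 122, leaving 139 − 122 = 17 for the blank.
The known cells in row 2 total 133, leaving 139 − 133 = 6 for the blank.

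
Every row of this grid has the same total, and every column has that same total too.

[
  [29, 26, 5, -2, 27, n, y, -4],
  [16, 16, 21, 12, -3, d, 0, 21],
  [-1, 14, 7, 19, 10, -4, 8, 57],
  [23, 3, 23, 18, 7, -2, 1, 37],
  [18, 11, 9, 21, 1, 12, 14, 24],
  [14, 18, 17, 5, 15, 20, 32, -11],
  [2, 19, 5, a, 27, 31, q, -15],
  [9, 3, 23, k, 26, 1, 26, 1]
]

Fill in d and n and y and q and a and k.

Rows 3 and 4 both sum to 110, so that's the common total.
Row 2: 16 + 16 + 21 + 12 − 3 + 0 + 21 = 83, so its missing entry is 110 − 83 = 27.
Row 8: 9 + 3 + 23 + 26 + 1 + 26 + 1 = 89, so its missing entry is 110 − 89 = 21.
Column 6: 27 − 4 − 2 + 12 + 20 + 31 + 1 = 85, so its missing entry is 110 − 85 = 25.
Row 1: 29 + 26 + 5 − 2 + 27 + 25 − 4 = 106, so its missing entry is 110 − 106 = 4.
Column 7: 4 + 0 + 8 + 1 + 14 + 32 + 26 = 85, so its missing entry is 110 − 85 = 25.
Row 7: 2 + 19 + 5 + 27 + 31 + 25 − 15 = 94, so its missing entry is 110 − 94 = 16.

d = 27, n = 25, y = 4, q = 25, a = 16, k = 21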